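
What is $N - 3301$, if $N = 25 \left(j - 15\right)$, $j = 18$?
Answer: $-3226$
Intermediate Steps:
$N = 75$ ($N = 25 \left(18 - 15\right) = 25 \cdot 3 = 75$)
$N - 3301 = 75 - 3301 = -3226$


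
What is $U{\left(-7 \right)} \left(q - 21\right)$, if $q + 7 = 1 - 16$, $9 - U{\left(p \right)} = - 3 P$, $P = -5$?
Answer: $258$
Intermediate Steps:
$U{\left(p \right)} = -6$ ($U{\left(p \right)} = 9 - \left(-3\right) \left(-5\right) = 9 - 15 = -6$)
$q = -22$ ($q = -7 + \left(1 - 16\right) = -7 - 15 = -22$)
$U{\left(-7 \right)} \left(q - 21\right) = - 6 \left(-22 - 21\right) = \left(-6\right) \left(-43\right) = 258$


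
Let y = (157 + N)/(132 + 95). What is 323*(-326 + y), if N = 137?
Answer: -23807684/227 ≈ -1.0488e+5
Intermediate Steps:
y = 294/227 (y = (157 + 137)/(132 + 95) = 294/227 ≈ 1.2952)
323*(-326 + y) = 323*(-326 + 294/227) = 323*(-73708/227) = -23807684/227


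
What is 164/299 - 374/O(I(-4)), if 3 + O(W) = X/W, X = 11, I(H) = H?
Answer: 19612/299 ≈ 65.592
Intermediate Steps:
O(W) = -3 + 11/W
164/299 - 374/O(I(-4)) = 164/299 - 374/(-3 + 11/(-4)) = 164*(1/299) - 374/(-3 + 11*(-1/4)) = 164/299 - 374/(-3 - 11/4) = 164/299 - 374/(-23/4) = 164/299 - 374*(-4/23) = 164/299 + 1496/23 = 19612/299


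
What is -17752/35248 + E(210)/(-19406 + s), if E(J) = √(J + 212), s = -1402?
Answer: -2219/4406 - √422/20808 ≈ -0.50462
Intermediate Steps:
E(J) = √(212 + J)
-17752/35248 + E(210)/(-19406 + s) = -17752/35248 + √(212 + 210)/(-19406 - 1402) = -17752*1/35248 + √422/(-20808) = -2219/4406 + √422*(-1/20808) = -2219/4406 - √422/20808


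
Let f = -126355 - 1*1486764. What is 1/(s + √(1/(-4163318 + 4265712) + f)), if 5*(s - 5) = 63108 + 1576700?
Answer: 279848433670/91782315753632797 - 25*I*√16912796542782690/275346947260898391 ≈ 3.049e-6 - 1.1808e-8*I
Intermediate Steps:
f = -1613119 (f = -126355 - 1486764 = -1613119)
s = 1639833/5 (s = 5 + (63108 + 1576700)/5 = 5 + (⅕)*1639808 = 5 + 1639808/5 = 1639833/5 ≈ 3.2797e+5)
1/(s + √(1/(-4163318 + 4265712) + f)) = 1/(1639833/5 + √(1/(-4163318 + 4265712) - 1613119)) = 1/(1639833/5 + √(1/102394 - 1613119)) = 1/(1639833/5 + √(-165173706885/102394)) = 1/(1639833/5 + I*√16912796542782690/102394)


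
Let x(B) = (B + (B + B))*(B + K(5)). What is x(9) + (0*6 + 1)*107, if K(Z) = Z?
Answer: 485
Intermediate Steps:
x(B) = 3*B*(5 + B) (x(B) = (B + (B + B))*(B + 5) = (B + 2*B)*(5 + B) = (3*B)*(5 + B) = 3*B*(5 + B))
x(9) + (0*6 + 1)*107 = 3*9*(5 + 9) + (0*6 + 1)*107 = 3*9*14 + (0 + 1)*107 = 378 + 1*107 = 378 + 107 = 485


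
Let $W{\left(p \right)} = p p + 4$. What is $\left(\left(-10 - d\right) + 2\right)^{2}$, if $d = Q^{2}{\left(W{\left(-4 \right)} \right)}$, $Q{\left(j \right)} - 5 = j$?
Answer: $400689$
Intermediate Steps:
$W{\left(p \right)} = 4 + p^{2}$ ($W{\left(p \right)} = p^{2} + 4 = 4 + p^{2}$)
$Q{\left(j \right)} = 5 + j$
$d = 625$ ($d = \left(5 + \left(4 + \left(-4\right)^{2}\right)\right)^{2} = \left(5 + \left(4 + 16\right)\right)^{2} = \left(5 + 20\right)^{2} = 25^{2} = 625$)
$\left(\left(-10 - d\right) + 2\right)^{2} = \left(\left(-10 - 625\right) + 2\right)^{2} = \left(-635 + 2\right)^{2} = \left(-633\right)^{2} = 400689$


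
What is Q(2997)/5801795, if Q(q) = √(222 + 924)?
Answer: √1146/5801795 ≈ 5.8349e-6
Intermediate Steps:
Q(q) = √1146
Q(2997)/5801795 = √1146/5801795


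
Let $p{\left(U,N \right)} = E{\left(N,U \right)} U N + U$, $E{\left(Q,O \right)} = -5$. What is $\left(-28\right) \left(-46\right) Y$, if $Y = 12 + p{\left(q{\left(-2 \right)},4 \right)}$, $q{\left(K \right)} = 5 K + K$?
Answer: $309120$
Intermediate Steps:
$q{\left(K \right)} = 6 K$
$p{\left(U,N \right)} = U - 5 N U$ ($p{\left(U,N \right)} = - 5 U N + U = - 5 N U + U = U - 5 N U$)
$Y = 240$ ($Y = 12 + 6 \left(-2\right) \left(1 - 20\right) = 12 - 12 \left(1 - 20\right) = 12 - -228 = 12 + 228 = 240$)
$\left(-28\right) \left(-46\right) Y = \left(-28\right) \left(-46\right) 240 = 1288 \cdot 240 = 309120$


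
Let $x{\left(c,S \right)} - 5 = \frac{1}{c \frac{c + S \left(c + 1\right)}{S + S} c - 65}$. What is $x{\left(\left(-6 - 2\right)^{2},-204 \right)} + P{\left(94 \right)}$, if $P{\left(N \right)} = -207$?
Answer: $- \frac{1364113423}{6753037} \approx -202.0$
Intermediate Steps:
$x{\left(c,S \right)} = 5 + \frac{1}{-65 + \frac{c^{2} \left(c + S \left(1 + c\right)\right)}{2 S}}$ ($x{\left(c,S \right)} = 5 + \frac{1}{c \frac{c + S \left(c + 1\right)}{S + S} c - 65} = 5 + \frac{1}{c \frac{c + S \left(1 + c\right)}{2 S} c - 65} = 5 + \frac{1}{\frac{c \left(c + S \left(1 + c\right)\right)}{2 S} c - 65} = 5 + \frac{1}{\frac{c^{2} \left(c + S \left(1 + c\right)\right)}{2 S} - 65} = 5 + \frac{1}{-65 + \frac{c^{2} \left(c + S \left(1 + c\right)\right)}{2 S}}$)
$x{\left(\left(-6 - 2\right)^{2},-204 \right)} + P{\left(94 \right)} = \frac{\left(-648\right) \left(-204\right) + 5 \left(\left(-6 - 2\right)^{2}\right)^{3} + 5 \left(-204\right) \left(\left(-6 - 2\right)^{2}\right)^{2} + 5 \left(-204\right) \left(\left(-6 - 2\right)^{2}\right)^{3}}{\left(\left(-6 - 2\right)^{2}\right)^{3} - -26520 - 204 \left(\left(-6 - 2\right)^{2}\right)^{2} - 204 \left(\left(-6 - 2\right)^{2}\right)^{3}} - 207 = \frac{132192 + 5 \left(\left(-8\right)^{2}\right)^{3} + 5 \left(-204\right) \left(\left(-8\right)^{2}\right)^{2} + 5 \left(-204\right) \left(\left(-8\right)^{2}\right)^{3}}{\left(\left(-8\right)^{2}\right)^{3} + 26520 - 204 \left(\left(-8\right)^{2}\right)^{2} - 204 \left(\left(-8\right)^{2}\right)^{3}} - 207 = \frac{132192 + 5 \cdot 64^{3} + 5 \left(-204\right) 64^{2} + 5 \left(-204\right) 64^{3}}{64^{3} + 26520 - 204 \cdot 64^{2} - 204 \cdot 64^{3}} - 207 = \frac{132192 + 5 \cdot 262144 + 5 \left(-204\right) 4096 + 5 \left(-204\right) 262144}{262144 + 26520 - 835584 - 53477376} - 207 = \frac{132192 + 1310720 - 4177920 - 267386880}{262144 + 26520 - 835584 - 53477376} - 207 = \frac{1}{-54024296} \left(-270121888\right) - 207 = \left(- \frac{1}{54024296}\right) \left(-270121888\right) - 207 = \frac{33765236}{6753037} - 207 = - \frac{1364113423}{6753037}$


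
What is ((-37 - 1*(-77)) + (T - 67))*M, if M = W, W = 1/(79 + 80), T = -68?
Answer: -95/159 ≈ -0.59748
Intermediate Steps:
W = 1/159 ≈ 0.0062893
M = 1/159 ≈ 0.0062893
((-37 - 1*(-77)) + (T - 67))*M = ((-37 - 1*(-77)) + (-68 - 67))*(1/159) = ((-37 + 77) - 135)*(1/159) = (40 - 135)*(1/159) = -95*1/159 = -95/159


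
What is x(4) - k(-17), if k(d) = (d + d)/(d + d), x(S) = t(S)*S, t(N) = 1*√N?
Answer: 7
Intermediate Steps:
t(N) = √N
x(S) = S^(3/2) (x(S) = √S*S = S^(3/2))
k(d) = 1 (k(d) = (2*d)/((2*d)) = (2*d)*(1/(2*d)) = 1)
x(4) - k(-17) = 4^(3/2) - 1*1 = 8 - 1 = 7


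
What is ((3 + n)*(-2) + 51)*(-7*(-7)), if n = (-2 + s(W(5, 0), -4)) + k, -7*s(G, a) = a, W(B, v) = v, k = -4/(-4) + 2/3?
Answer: 6545/3 ≈ 2181.7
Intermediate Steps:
k = 5/3 (k = -4*(-¼) + 2*(⅓) = 1 + ⅔ = 5/3 ≈ 1.6667)
s(G, a) = -a/7
n = 5/21 (n = (-2 - ⅐*(-4)) + 5/3 = (-2 + 4/7) + 5/3 = -10/7 + 5/3 = 5/21 ≈ 0.23810)
((3 + n)*(-2) + 51)*(-7*(-7)) = ((3 + 5/21)*(-2) + 51)*(-7*(-7)) = ((68/21)*(-2) + 51)*49 = (-136/21 + 51)*49 = (935/21)*49 = 6545/3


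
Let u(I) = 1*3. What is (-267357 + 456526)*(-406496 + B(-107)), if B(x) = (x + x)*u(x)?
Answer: -77017888322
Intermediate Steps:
u(I) = 3
B(x) = 6*x (B(x) = (x + x)*3 = (2*x)*3 = 6*x)
(-267357 + 456526)*(-406496 + B(-107)) = (-267357 + 456526)*(-406496 + 6*(-107)) = 189169*(-406496 - 642) = 189169*(-407138) = -77017888322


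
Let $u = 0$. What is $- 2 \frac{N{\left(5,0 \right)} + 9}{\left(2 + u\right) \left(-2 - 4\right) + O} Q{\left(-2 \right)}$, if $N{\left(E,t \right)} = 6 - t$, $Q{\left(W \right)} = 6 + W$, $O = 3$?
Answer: $\frac{40}{3} \approx 13.333$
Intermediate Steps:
$- 2 \frac{N{\left(5,0 \right)} + 9}{\left(2 + u\right) \left(-2 - 4\right) + O} Q{\left(-2 \right)} = - 2 \frac{\left(6 - 0\right) + 9}{\left(2 + 0\right) \left(-2 - 4\right) + 3} \left(6 - 2\right) = - 2 \frac{\left(6 + 0\right) + 9}{2 \left(-6\right) + 3} \cdot 4 = - 2 \frac{6 + 9}{-12 + 3} \cdot 4 = - 2 \frac{15}{-9} \cdot 4 = - 2 \cdot 15 \left(- \frac{1}{9}\right) 4 = \left(-2\right) \left(- \frac{5}{3}\right) 4 = \frac{10}{3} \cdot 4 = \frac{40}{3}$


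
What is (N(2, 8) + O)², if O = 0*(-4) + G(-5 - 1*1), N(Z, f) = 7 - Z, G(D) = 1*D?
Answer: 1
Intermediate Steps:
G(D) = D
O = -6 (O = 0*(-4) + (-5 - 1*1) = 0 + (-5 - 1) = 0 - 6 = -6)
(N(2, 8) + O)² = ((7 - 1*2) - 6)² = ((7 - 2) - 6)² = (5 - 6)² = (-1)² = 1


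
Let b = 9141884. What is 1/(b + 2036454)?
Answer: 1/11178338 ≈ 8.9459e-8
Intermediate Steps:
1/(b + 2036454) = 1/(9141884 + 2036454) = 1/11178338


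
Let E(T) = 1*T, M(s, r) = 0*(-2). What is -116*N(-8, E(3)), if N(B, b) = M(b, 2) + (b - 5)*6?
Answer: 1392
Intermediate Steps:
M(s, r) = 0
E(T) = T
N(B, b) = -30 + 6*b (N(B, b) = 0 + (b - 5)*6 = 0 + (-5 + b)*6 = 0 + (-30 + 6*b) = -30 + 6*b)
-116*N(-8, E(3)) = -116*(-30 + 6*3) = -116*(-30 + 18) = -116*(-12) = 1392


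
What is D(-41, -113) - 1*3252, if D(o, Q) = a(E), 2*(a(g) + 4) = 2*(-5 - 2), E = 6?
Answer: -3263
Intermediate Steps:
a(g) = -11 (a(g) = -4 + (2*(-5 - 2))/2 = -4 + (2*(-7))/2 = -4 + (½)*(-14) = -4 - 7 = -11)
D(o, Q) = -11
D(-41, -113) - 1*3252 = -11 - 1*3252 = -11 - 3252 = -3263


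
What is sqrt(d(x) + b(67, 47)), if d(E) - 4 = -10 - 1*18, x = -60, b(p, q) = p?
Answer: sqrt(43) ≈ 6.5574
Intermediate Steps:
d(E) = -24 (d(E) = 4 + (-10 - 1*18) = 4 + (-10 - 18) = 4 - 28 = -24)
sqrt(d(x) + b(67, 47)) = sqrt(-24 + 67) = sqrt(43)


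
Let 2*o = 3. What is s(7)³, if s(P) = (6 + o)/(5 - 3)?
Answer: 3375/64 ≈ 52.734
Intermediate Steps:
o = 3/2 (o = (½)*3 = 3/2 ≈ 1.5000)
s(P) = 15/4 (s(P) = (6 + 3/2)/(5 - 3) = (15/2)/2 = (15/2)*(½) = 15/4)
s(7)³ = (15/4)³ = 3375/64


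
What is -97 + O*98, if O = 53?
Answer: 5097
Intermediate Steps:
-97 + O*98 = -97 + 53*98 = -97 + 5194 = 5097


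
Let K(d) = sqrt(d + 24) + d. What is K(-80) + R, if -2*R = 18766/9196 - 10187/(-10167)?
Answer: -692899577/8499612 + 2*I*sqrt(14) ≈ -81.521 + 7.4833*I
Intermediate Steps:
K(d) = d + sqrt(24 + d) (K(d) = sqrt(24 + d) + d = d + sqrt(24 + d))
R = -12930617/8499612 (R = -(18766/9196 - 10187/(-10167))/2 = -(18766*(1/9196) - 10187*(-1/10167))/2 = -(853/418 + 10187/10167)/2 = -1/2*12930617/4249806 = -12930617/8499612 ≈ -1.5213)
K(-80) + R = (-80 + sqrt(24 - 80)) - 12930617/8499612 = (-80 + sqrt(-56)) - 12930617/8499612 = (-80 + 2*I*sqrt(14)) - 12930617/8499612 = -692899577/8499612 + 2*I*sqrt(14)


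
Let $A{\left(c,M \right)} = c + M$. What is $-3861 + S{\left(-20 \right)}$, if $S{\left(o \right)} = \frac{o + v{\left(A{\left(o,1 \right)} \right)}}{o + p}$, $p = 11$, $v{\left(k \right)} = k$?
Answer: $- \frac{11570}{3} \approx -3856.7$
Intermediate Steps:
$A{\left(c,M \right)} = M + c$
$S{\left(o \right)} = \frac{1 + 2 o}{11 + o}$ ($S{\left(o \right)} = \frac{o + \left(1 + o\right)}{o + 11} = \frac{1 + 2 o}{11 + o}$)
$-3861 + S{\left(-20 \right)} = -3861 + \frac{1 + 2 \left(-20\right)}{11 - 20} = -3861 + \frac{1 - 40}{-9} = -3861 - - \frac{13}{3} = -3861 + \frac{13}{3} = - \frac{11570}{3}$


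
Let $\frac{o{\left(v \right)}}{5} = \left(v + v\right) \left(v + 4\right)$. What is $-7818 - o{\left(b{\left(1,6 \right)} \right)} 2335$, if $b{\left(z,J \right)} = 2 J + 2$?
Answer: $-5892018$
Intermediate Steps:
$b{\left(z,J \right)} = 2 + 2 J$
$o{\left(v \right)} = 10 v \left(4 + v\right)$ ($o{\left(v \right)} = 5 \left(v + v\right) \left(v + 4\right) = 5 \cdot 2 v \left(4 + v\right) = 10 v \left(4 + v\right)$)
$-7818 - o{\left(b{\left(1,6 \right)} \right)} 2335 = -7818 - 10 \left(2 + 2 \cdot 6\right) \left(4 + \left(2 + 2 \cdot 6\right)\right) 2335 = -7818 - 10 \left(2 + 12\right) \left(4 + \left(2 + 12\right)\right) 2335 = -7818 - 10 \cdot 14 \left(4 + 14\right) 2335 = -7818 - 10 \cdot 14 \cdot 18 \cdot 2335 = -7818 - 2520 \cdot 2335 = -7818 - 5884200 = -5892018$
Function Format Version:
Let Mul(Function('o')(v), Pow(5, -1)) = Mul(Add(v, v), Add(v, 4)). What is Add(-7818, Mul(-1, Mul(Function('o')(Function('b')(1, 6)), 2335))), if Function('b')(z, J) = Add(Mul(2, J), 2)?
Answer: -5892018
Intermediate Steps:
Function('b')(z, J) = Add(2, Mul(2, J))
Function('o')(v) = Mul(10, v, Add(4, v)) (Function('o')(v) = Mul(5, Mul(Add(v, v), Add(v, 4))) = Mul(5, Mul(Mul(2, v), Add(4, v))) = Mul(5, Mul(2, v, Add(4, v))) = Mul(10, v, Add(4, v)))
Add(-7818, Mul(-1, Mul(Function('o')(Function('b')(1, 6)), 2335))) = Add(-7818, Mul(-1, Mul(Mul(10, Add(2, Mul(2, 6)), Add(4, Add(2, Mul(2, 6)))), 2335))) = Add(-7818, Mul(-1, Mul(Mul(10, Add(2, 12), Add(4, Add(2, 12))), 2335))) = Add(-7818, Mul(-1, Mul(Mul(10, 14, Add(4, 14)), 2335))) = Add(-7818, Mul(-1, Mul(Mul(10, 14, 18), 2335))) = Add(-7818, Mul(-1, Mul(2520, 2335))) = Add(-7818, Mul(-1, 5884200)) = Add(-7818, -5884200) = -5892018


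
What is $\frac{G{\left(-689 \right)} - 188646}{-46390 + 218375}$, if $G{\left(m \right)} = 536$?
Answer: $- \frac{37622}{34397} \approx -1.0938$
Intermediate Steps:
$\frac{G{\left(-689 \right)} - 188646}{-46390 + 218375} = \frac{536 - 188646}{-46390 + 218375} = - \frac{188110}{171985} = \left(-188110\right) \frac{1}{171985} = - \frac{37622}{34397}$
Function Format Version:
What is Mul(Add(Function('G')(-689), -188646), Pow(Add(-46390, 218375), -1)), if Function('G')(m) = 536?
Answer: Rational(-37622, 34397) ≈ -1.0938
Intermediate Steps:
Mul(Add(Function('G')(-689), -188646), Pow(Add(-46390, 218375), -1)) = Mul(Add(536, -188646), Pow(Add(-46390, 218375), -1)) = Mul(-188110, Pow(171985, -1)) = Mul(-188110, Rational(1, 171985)) = Rational(-37622, 34397)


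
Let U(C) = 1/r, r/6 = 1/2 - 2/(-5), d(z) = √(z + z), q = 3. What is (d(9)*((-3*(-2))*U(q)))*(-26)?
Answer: -260*√2/3 ≈ -122.57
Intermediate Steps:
d(z) = √2*√z (d(z) = √(2*z) = √2*√z)
r = 27/5 (r = 6*(1/2 - 2/(-5)) = 6*(1*(½) - 2*(-⅕)) = 6*(½ + ⅖) = 6*(9/10) = 27/5 ≈ 5.4000)
U(C) = 5/27 (U(C) = 1/(27/5) = 5/27)
(d(9)*((-3*(-2))*U(q)))*(-26) = ((√2*√9)*(-3*(-2)*(5/27)))*(-26) = ((√2*3)*(6*(5/27)))*(-26) = ((3*√2)*(10/9))*(-26) = (10*√2/3)*(-26) = -260*√2/3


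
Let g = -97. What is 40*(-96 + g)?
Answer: -7720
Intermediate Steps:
40*(-96 + g) = 40*(-96 - 97) = 40*(-193) = -7720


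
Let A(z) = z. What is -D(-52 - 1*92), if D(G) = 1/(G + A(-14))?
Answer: 1/158 ≈ 0.0063291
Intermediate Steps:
D(G) = 1/(-14 + G) (D(G) = 1/(G - 14) = 1/(-14 + G))
-D(-52 - 1*92) = -1/(-14 + (-52 - 1*92)) = -1/(-14 + (-52 - 92)) = -1/(-14 - 144) = -1/(-158) = -1*(-1/158) = 1/158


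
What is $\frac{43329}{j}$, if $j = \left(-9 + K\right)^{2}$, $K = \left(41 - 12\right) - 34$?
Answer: $\frac{43329}{196} \approx 221.07$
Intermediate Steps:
$K = -5$ ($K = 29 - 34 = -5$)
$j = 196$ ($j = \left(-9 - 5\right)^{2} = \left(-14\right)^{2} = 196$)
$\frac{43329}{j} = \frac{43329}{196}$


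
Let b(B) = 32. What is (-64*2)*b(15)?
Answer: -4096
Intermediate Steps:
(-64*2)*b(15) = -64*2*32 = -128*32 = -4096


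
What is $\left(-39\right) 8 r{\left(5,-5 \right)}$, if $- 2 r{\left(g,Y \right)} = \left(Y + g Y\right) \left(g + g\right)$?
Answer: $-46800$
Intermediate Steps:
$r{\left(g,Y \right)} = - g \left(Y + Y g\right)$ ($r{\left(g,Y \right)} = - \frac{\left(Y + g Y\right) \left(g + g\right)}{2} = - \frac{\left(Y + Y g\right) 2 g}{2} = - \frac{2 g \left(Y + Y g\right)}{2} = - g \left(Y + Y g\right)$)
$\left(-39\right) 8 r{\left(5,-5 \right)} = \left(-39\right) 8 \left(\left(-1\right) \left(-5\right) 5 \left(1 + 5\right)\right) = - 312 \left(\left(-1\right) \left(-5\right) 5 \cdot 6\right) = \left(-312\right) 150 = -46800$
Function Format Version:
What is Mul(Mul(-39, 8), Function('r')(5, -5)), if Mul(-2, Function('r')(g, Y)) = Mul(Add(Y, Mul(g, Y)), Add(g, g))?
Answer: -46800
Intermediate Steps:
Function('r')(g, Y) = Mul(-1, g, Add(Y, Mul(Y, g))) (Function('r')(g, Y) = Mul(Rational(-1, 2), Mul(Add(Y, Mul(g, Y)), Add(g, g))) = Mul(Rational(-1, 2), Mul(Add(Y, Mul(Y, g)), Mul(2, g))) = Mul(Rational(-1, 2), Mul(2, g, Add(Y, Mul(Y, g)))) = Mul(-1, g, Add(Y, Mul(Y, g))))
Mul(Mul(-39, 8), Function('r')(5, -5)) = Mul(Mul(-39, 8), Mul(-1, -5, 5, Add(1, 5))) = Mul(-312, Mul(-1, -5, 5, 6)) = Mul(-312, 150) = -46800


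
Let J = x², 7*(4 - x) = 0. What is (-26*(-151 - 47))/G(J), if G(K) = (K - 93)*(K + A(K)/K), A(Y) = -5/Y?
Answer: -119808/28637 ≈ -4.1837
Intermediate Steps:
x = 4 (x = 4 - ⅐*0 = 4 + 0 = 4)
J = 16 (J = 4² = 16)
G(K) = (-93 + K)*(K - 5/K²) (G(K) = (K - 93)*(K + (-5/K)/K) = (-93 + K)*(K - 5/K²))
(-26*(-151 - 47))/G(J) = (-26*(-151 - 47))/(((465 - 5*16 + 16³*(-93 + 16))/16²)) = (-26*(-198))/(((465 - 80 + 4096*(-77))/256)) = 5148/(((465 - 80 - 315392)/256)) = 5148/(((1/256)*(-315007))) = 5148/(-315007/256) = 5148*(-256/315007) = -119808/28637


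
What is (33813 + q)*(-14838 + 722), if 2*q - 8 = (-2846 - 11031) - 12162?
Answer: -293577510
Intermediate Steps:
q = -26031/2 (q = 4 + ((-2846 - 11031) - 12162)/2 = 4 + (-13877 - 12162)/2 = 4 + (½)*(-26039) = 4 - 26039/2 = -26031/2 ≈ -13016.)
(33813 + q)*(-14838 + 722) = (33813 - 26031/2)*(-14838 + 722) = (41595/2)*(-14116) = -293577510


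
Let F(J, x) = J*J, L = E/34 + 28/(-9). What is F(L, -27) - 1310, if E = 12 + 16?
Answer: -30543290/23409 ≈ -1304.8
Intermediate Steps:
E = 28
L = -350/153 (L = 28/34 + 28/(-9) = 28*(1/34) + 28*(-1/9) = 14/17 - 28/9 = -350/153 ≈ -2.2876)
F(J, x) = J**2
F(L, -27) - 1310 = (-350/153)**2 - 1310 = 122500/23409 - 1310 = -30543290/23409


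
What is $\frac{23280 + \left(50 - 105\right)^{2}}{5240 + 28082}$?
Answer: $\frac{26305}{33322} \approx 0.78942$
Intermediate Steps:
$\frac{23280 + \left(50 - 105\right)^{2}}{5240 + 28082} = \frac{23280 + \left(-55\right)^{2}}{33322} = \left(23280 + 3025\right) \frac{1}{33322} = 26305 \cdot \frac{1}{33322} = \frac{26305}{33322}$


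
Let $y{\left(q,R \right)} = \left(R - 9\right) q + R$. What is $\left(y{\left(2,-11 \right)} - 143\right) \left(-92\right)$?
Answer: $17848$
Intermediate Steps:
$y{\left(q,R \right)} = R + q \left(-9 + R\right)$ ($y{\left(q,R \right)} = \left(-9 + R\right) q + R = q \left(-9 + R\right) + R = R + q \left(-9 + R\right)$)
$\left(y{\left(2,-11 \right)} - 143\right) \left(-92\right) = \left(\left(-11 - 18 - 22\right) - 143\right) \left(-92\right) = \left(-51 - 143\right) \left(-92\right) = \left(-194\right) \left(-92\right) = 17848$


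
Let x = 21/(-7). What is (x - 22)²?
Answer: 625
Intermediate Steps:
x = -3 (x = 21*(-⅐) = -3)
(x - 22)² = (-3 - 22)² = (-25)² = 625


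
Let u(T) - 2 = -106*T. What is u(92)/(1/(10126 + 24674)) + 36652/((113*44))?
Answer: -38340899167/113 ≈ -3.3930e+8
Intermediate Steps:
u(T) = 2 - 106*T
u(92)/(1/(10126 + 24674)) + 36652/((113*44)) = (2 - 106*92)/(1/(10126 + 24674)) + 36652/((113*44)) = (2 - 9752)/(1/34800) + 36652/4972 = -9750/1/34800 + 36652*(1/4972) = -9750*34800 + 833/113 = -339300000 + 833/113 = -38340899167/113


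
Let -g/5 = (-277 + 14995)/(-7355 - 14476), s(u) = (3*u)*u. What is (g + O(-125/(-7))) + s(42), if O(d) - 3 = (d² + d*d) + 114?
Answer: 2157311577/356573 ≈ 6050.1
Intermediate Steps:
s(u) = 3*u²
g = 24530/7277 (g = -5*(-277 + 14995)/(-7355 - 14476) = -73590/(-21831) = -73590*(-1)/21831 = -5*(-4906/7277) = 24530/7277 ≈ 3.3709)
O(d) = 117 + 2*d² (O(d) = 3 + ((d² + d*d) + 114) = 3 + ((d² + d²) + 114) = 3 + (2*d² + 114) = 3 + (114 + 2*d²) = 117 + 2*d²)
(g + O(-125/(-7))) + s(42) = (24530/7277 + (117 + 2*(-125/(-7))²)) + 3*42² = (24530/7277 + (117 + 2*(-125*(-⅐))²)) + 3*1764 = (24530/7277 + (117 + 2*(125/7)²)) + 5292 = (24530/7277 + (117 + 2*(15625/49))) + 5292 = (24530/7277 + (117 + 31250/49)) + 5292 = (24530/7277 + 36983/49) + 5292 = 270327261/356573 + 5292 = 2157311577/356573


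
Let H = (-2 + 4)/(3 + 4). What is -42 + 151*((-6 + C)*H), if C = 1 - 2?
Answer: -344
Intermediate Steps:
H = 2/7 ≈ 0.28571
C = -1
-42 + 151*((-6 + C)*H) = -42 + 151*((-6 - 1)*(2/7)) = -42 + 151*(-7*2/7) = -42 + 151*(-2) = -42 - 302 = -344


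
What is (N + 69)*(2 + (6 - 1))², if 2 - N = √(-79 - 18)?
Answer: 3479 - 49*I*√97 ≈ 3479.0 - 482.59*I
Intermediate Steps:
N = 2 - I*√97 (N = 2 - √(-79 - 18) = 2 - √(-97) = 2 - I*√97 ≈ 2.0 - 9.8489*I)
(N + 69)*(2 + (6 - 1))² = ((2 - I*√97) + 69)*(2 + (6 - 1))² = (71 - I*√97)*(2 + 5)² = (71 - I*√97)*7² = (71 - I*√97)*49 = 3479 - 49*I*√97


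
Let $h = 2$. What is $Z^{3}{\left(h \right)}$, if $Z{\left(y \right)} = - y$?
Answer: $-8$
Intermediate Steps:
$Z^{3}{\left(h \right)} = \left(\left(-1\right) 2\right)^{3} = \left(-2\right)^{3} = -8$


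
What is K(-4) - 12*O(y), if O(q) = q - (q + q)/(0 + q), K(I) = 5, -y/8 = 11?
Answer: 1085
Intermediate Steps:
y = -88 (y = -8*11 = -88)
O(q) = -2 + q (O(q) = q - 2*q/q = q - 1*2 = q - 2 = -2 + q)
K(-4) - 12*O(y) = 5 - 12*(-2 - 88) = 5 - 12*(-90) = 5 + 1080 = 1085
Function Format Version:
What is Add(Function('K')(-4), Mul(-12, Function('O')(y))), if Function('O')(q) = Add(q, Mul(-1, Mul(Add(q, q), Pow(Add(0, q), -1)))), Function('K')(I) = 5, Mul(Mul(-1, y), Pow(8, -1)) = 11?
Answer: 1085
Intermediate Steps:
y = -88 (y = Mul(-8, 11) = -88)
Function('O')(q) = Add(-2, q) (Function('O')(q) = Add(q, Mul(-1, Mul(Mul(2, q), Pow(q, -1)))) = Add(q, Mul(-1, 2)) = Add(q, -2) = Add(-2, q))
Add(Function('K')(-4), Mul(-12, Function('O')(y))) = Add(5, Mul(-12, Add(-2, -88))) = Add(5, Mul(-12, -90)) = Add(5, 1080) = 1085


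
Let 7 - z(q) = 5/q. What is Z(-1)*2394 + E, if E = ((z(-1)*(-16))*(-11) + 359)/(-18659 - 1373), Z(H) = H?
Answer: -47959079/20032 ≈ -2394.1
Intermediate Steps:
z(q) = 7 - 5/q
E = -2471/20032 (E = (((7 - 5/(-1))*(-16))*(-11) + 359)/(-18659 - 1373) = (((7 - 5*(-1))*(-16))*(-11) + 359)/(-20032) = (((7 + 5)*(-16))*(-11) + 359)*(-1/20032) = ((12*(-16))*(-11) + 359)*(-1/20032) = (-192*(-11) + 359)*(-1/20032) = (2112 + 359)*(-1/20032) = 2471*(-1/20032) = -2471/20032 ≈ -0.12335)
Z(-1)*2394 + E = -1*2394 - 2471/20032 = -2394 - 2471/20032 = -47959079/20032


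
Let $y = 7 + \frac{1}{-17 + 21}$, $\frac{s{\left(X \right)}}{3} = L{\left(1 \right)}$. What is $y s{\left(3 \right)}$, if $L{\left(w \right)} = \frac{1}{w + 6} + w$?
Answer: $\frac{174}{7} \approx 24.857$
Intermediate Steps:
$L{\left(w \right)} = w + \frac{1}{6 + w}$ ($L{\left(w \right)} = \frac{1}{6 + w} + w = w + \frac{1}{6 + w}$)
$s{\left(X \right)} = \frac{24}{7}$ ($s{\left(X \right)} = 3 \frac{1 + 1^{2} + 6 \cdot 1}{6 + 1} = 3 \frac{1 + 1 + 6}{7} = 3 \cdot \frac{1}{7} \cdot 8 = 3 \cdot \frac{8}{7} = \frac{24}{7}$)
$y = \frac{29}{4}$ ($y = 7 + \frac{1}{4} = \frac{29}{4} \approx 7.25$)
$y s{\left(3 \right)} = \frac{29}{4} \cdot \frac{24}{7} = \frac{174}{7}$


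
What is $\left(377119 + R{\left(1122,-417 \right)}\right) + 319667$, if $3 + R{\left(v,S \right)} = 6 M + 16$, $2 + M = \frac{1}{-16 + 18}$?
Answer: $696790$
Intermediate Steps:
$M = - \frac{3}{2}$ ($M = -2 + \frac{1}{-16 + 18} = -2 + \frac{1}{2} = - \frac{3}{2} \approx -1.5$)
$R{\left(v,S \right)} = 4$ ($R{\left(v,S \right)} = -3 + \left(6 \left(- \frac{3}{2}\right) + 16\right) = -3 + \left(-9 + 16\right) = -3 + 7 = 4$)
$\left(377119 + R{\left(1122,-417 \right)}\right) + 319667 = \left(377119 + 4\right) + 319667 = 377123 + 319667 = 696790$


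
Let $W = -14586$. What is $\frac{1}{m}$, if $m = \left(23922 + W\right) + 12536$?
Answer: $\frac{1}{21872} \approx 4.5721 \cdot 10^{-5}$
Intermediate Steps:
$m = 21872$ ($m = \left(23922 - 14586\right) + 12536 = 9336 + 12536 = 21872$)
$\frac{1}{m} = \frac{1}{21872}$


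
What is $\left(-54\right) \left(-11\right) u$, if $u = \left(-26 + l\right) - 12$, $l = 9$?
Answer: $-17226$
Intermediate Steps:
$u = -29$ ($u = \left(-26 + 9\right) - 12 = -17 - 12 = -29$)
$\left(-54\right) \left(-11\right) u = \left(-54\right) \left(-11\right) \left(-29\right) = 594 \left(-29\right) = -17226$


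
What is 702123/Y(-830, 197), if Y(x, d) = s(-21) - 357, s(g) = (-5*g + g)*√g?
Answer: -3978697/4375 - 936164*I*√21/4375 ≈ -909.42 - 980.58*I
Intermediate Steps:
s(g) = -4*g^(3/2) (s(g) = (-4*g)*√g = -4*g^(3/2))
Y(x, d) = -357 + 84*I*√21 (Y(x, d) = -(-84)*I*√21 - 357 = 84*I*√21 - 357 = -357 + 84*I*√21)
702123/Y(-830, 197) = 702123/(-357 + 84*I*√21)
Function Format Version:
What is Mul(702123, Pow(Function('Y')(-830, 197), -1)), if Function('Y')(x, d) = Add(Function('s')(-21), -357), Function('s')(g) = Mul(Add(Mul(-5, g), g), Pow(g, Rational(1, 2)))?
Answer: Add(Rational(-3978697, 4375), Mul(Rational(-936164, 4375), I, Pow(21, Rational(1, 2)))) ≈ Add(-909.42, Mul(-980.58, I))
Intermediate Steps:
Function('s')(g) = Mul(-4, Pow(g, Rational(3, 2))) (Function('s')(g) = Mul(Mul(-4, g), Pow(g, Rational(1, 2))) = Mul(-4, Pow(g, Rational(3, 2))))
Function('Y')(x, d) = Add(-357, Mul(84, I, Pow(21, Rational(1, 2)))) (Function('Y')(x, d) = Add(Mul(-4, Pow(-21, Rational(3, 2))), -357) = Add(Mul(-4, Mul(-21, I, Pow(21, Rational(1, 2)))), -357) = Add(Mul(84, I, Pow(21, Rational(1, 2))), -357) = Add(-357, Mul(84, I, Pow(21, Rational(1, 2)))))
Mul(702123, Pow(Function('Y')(-830, 197), -1)) = Mul(702123, Pow(Add(-357, Mul(84, I, Pow(21, Rational(1, 2)))), -1))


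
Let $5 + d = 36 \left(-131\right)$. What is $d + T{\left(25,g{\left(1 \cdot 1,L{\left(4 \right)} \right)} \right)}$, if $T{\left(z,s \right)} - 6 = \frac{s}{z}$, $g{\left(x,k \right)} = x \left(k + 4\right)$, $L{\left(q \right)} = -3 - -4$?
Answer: $- \frac{23574}{5} \approx -4714.8$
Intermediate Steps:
$L{\left(q \right)} = 1$ ($L{\left(q \right)} = -3 + 4 = 1$)
$g{\left(x,k \right)} = x \left(4 + k\right)$
$d = -4721$ ($d = -5 + 36 \left(-131\right) = -5 - 4716 = -4721$)
$T{\left(z,s \right)} = 6 + \frac{s}{z}$
$d + T{\left(25,g{\left(1 \cdot 1,L{\left(4 \right)} \right)} \right)} = -4721 + \left(6 + \frac{1 \cdot 1 \left(4 + 1\right)}{25}\right) = -4721 + \left(6 + 1 \cdot 5 \cdot \frac{1}{25}\right) = -4721 + \left(6 + 5 \cdot \frac{1}{25}\right) = -4721 + \left(6 + \frac{1}{5}\right) = -4721 + \frac{31}{5} = - \frac{23574}{5}$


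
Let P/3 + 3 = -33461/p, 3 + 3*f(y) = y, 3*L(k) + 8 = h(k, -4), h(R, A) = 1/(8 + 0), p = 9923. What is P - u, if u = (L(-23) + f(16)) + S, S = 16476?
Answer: -3928751755/238152 ≈ -16497.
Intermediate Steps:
h(R, A) = 1/8
L(k) = -21/8 (L(k) = -8/3 + (1/3)*(1/8) = -8/3 + 1/24 = -21/8)
f(y) = -1 + y/3
P = -189690/9923 (P = -9 + 3*(-33461/9923) = -9 - 100383/9923 = -189690/9923 ≈ -19.116)
u = 395465/24 (u = (-21/8 + (-1 + (1/3)*16)) + 16476 = (-21/8 + (-1 + 16/3)) + 16476 = (-21/8 + 13/3) + 16476 = 41/24 + 16476 = 395465/24 ≈ 16478.)
P - u = -189690/9923 - 1*395465/24 = -189690/9923 - 395465/24 = -3928751755/238152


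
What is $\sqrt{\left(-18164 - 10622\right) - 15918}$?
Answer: $4 i \sqrt{2794} \approx 211.43 i$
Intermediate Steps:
$\sqrt{\left(-18164 - 10622\right) - 15918} = \sqrt{-28786 - 15918} = \sqrt{-44704} = 4 i \sqrt{2794}$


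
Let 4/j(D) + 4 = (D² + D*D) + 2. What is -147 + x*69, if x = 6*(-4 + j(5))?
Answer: -3537/2 ≈ -1768.5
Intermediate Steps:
j(D) = 4/(-2 + 2*D²) (j(D) = 4/(-4 + ((D² + D*D) + 2)) = 4/(-4 + ((D² + D²) + 2)) = 4/(-4 + (2*D² + 2)) = 4/(-4 + (2 + 2*D²)) = 4/(-2 + 2*D²))
x = -47/2 (x = 6*(-4 + 2/(-1 + 5²)) = 6*(-4 + 2/(-1 + 25)) = 6*(-4 + 2/24) = 6*(-4 + 2*(1/24)) = 6*(-4 + 1/12) = 6*(-47/12) = -47/2 ≈ -23.500)
-147 + x*69 = -147 - 47/2*69 = -147 - 3243/2 = -3537/2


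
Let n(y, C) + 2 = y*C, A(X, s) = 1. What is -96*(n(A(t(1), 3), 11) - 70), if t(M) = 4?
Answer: 5856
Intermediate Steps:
n(y, C) = -2 + C*y (n(y, C) = -2 + y*C = -2 + C*y)
-96*(n(A(t(1), 3), 11) - 70) = -96*((-2 + 11*1) - 70) = -96*((-2 + 11) - 70) = -96*(9 - 70) = -96*(-61) = 5856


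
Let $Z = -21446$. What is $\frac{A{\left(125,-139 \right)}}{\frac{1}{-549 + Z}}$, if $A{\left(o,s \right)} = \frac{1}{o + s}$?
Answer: $\frac{21995}{14} \approx 1571.1$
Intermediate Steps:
$\frac{A{\left(125,-139 \right)}}{\frac{1}{-549 + Z}} = \frac{1}{\left(125 - 139\right) \frac{1}{-549 - 21446}} = \frac{1}{\left(-14\right) \frac{1}{-21995}} = - \frac{1}{14 \left(- \frac{1}{21995}\right)} = \left(- \frac{1}{14}\right) \left(-21995\right) = \frac{21995}{14}$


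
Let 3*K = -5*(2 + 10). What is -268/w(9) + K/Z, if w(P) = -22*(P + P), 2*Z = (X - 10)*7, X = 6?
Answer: 1459/693 ≈ 2.1053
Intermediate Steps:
K = -20 (K = (-5*(2 + 10))/3 = (-5*12)/3 = (⅓)*(-60) = -20)
Z = -14 (Z = ((6 - 10)*7)/2 = (-4*7)/2 = (½)*(-28) = -14)
w(P) = -44*P
-268/w(9) + K/Z = -268/((-44*9)) - 20/(-14) = -268/(-396) - 20*(-1/14) = -268*(-1/396) + 10/7 = 67/99 + 10/7 = 1459/693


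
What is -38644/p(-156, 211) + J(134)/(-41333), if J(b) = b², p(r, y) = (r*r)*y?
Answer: -23449866257/53060164092 ≈ -0.44195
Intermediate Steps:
p(r, y) = y*r² (p(r, y) = r²*y = y*r²)
-38644/p(-156, 211) + J(134)/(-41333) = -38644/(211*(-156)²) + 134²/(-41333) = -38644/(211*24336) + 17956*(-1/41333) = -38644/5134896 - 17956/41333 = -38644*1/5134896 - 17956/41333 = -9661/1283724 - 17956/41333 = -23449866257/53060164092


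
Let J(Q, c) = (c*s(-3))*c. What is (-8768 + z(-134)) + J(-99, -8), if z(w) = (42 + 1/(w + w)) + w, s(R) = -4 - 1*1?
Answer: -2460241/268 ≈ -9180.0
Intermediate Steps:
s(R) = -5 (s(R) = -4 - 1 = -5)
J(Q, c) = -5*c² (J(Q, c) = (c*(-5))*c = (-5*c)*c = -5*c²)
z(w) = 42 + w + 1/(2*w) (z(w) = (42 + 1/(2*w)) + w = 42 + w + 1/(2*w))
(-8768 + z(-134)) + J(-99, -8) = (-8768 + (42 - 134 + (½)/(-134))) - 5*(-8)² = (-8768 + (42 - 134 + (½)*(-1/134))) - 5*64 = (-8768 + (42 - 134 - 1/268)) - 320 = (-8768 - 24657/268) - 320 = -2374481/268 - 320 = -2460241/268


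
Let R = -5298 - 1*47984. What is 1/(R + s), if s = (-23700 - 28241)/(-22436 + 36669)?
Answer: -14233/758414647 ≈ -1.8767e-5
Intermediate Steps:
s = -51941/14233 ≈ -3.6493
R = -53282 (R = -5298 - 47984 = -53282)
1/(R + s) = 1/(-53282 - 51941/14233) = 1/(-758414647/14233) = -14233/758414647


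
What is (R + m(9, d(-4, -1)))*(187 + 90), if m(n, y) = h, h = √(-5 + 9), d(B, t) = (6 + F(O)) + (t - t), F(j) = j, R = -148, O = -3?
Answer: -40442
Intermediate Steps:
d(B, t) = 3 (d(B, t) = (6 - 3) + (t - t) = 3 + 0 = 3)
h = 2 (h = √4 = 2)
m(n, y) = 2
(R + m(9, d(-4, -1)))*(187 + 90) = (-148 + 2)*(187 + 90) = -146*277 = -40442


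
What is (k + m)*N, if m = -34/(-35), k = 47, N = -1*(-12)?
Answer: 20148/35 ≈ 575.66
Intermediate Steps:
N = 12
m = 34/35 (m = -34*(-1/35) = 34/35 ≈ 0.97143)
(k + m)*N = (47 + 34/35)*12 = (1679/35)*12 = 20148/35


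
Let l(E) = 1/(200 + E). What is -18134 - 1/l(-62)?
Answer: -18272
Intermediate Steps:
-18134 - 1/l(-62) = -18134 - 1/(1/(200 - 62)) = -18134 - 1/(1/138) = -18134 - 1/1/138 = -18134 - 1*138 = -18134 - 138 = -18272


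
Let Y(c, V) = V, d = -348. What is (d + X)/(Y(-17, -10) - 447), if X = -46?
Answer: 394/457 ≈ 0.86214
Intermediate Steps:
(d + X)/(Y(-17, -10) - 447) = (-348 - 46)/(-10 - 447) = -394/(-457) = -394*(-1/457) = 394/457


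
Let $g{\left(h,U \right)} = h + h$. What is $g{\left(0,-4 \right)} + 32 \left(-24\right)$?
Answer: $-768$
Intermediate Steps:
$g{\left(h,U \right)} = 2 h$
$g{\left(0,-4 \right)} + 32 \left(-24\right) = 2 \cdot 0 + 32 \left(-24\right) = 0 - 768 = -768$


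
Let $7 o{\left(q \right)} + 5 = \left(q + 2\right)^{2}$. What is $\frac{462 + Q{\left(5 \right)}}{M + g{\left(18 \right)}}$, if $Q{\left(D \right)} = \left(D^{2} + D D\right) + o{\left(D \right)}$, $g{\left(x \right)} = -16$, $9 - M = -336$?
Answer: $\frac{3628}{2303} \approx 1.5753$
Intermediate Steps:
$M = 345$ ($M = 9 - -336 = 9 + 336 = 345$)
$o{\left(q \right)} = - \frac{5}{7} + \frac{\left(2 + q\right)^{2}}{7}$ ($o{\left(q \right)} = - \frac{5}{7} + \frac{\left(q + 2\right)^{2}}{7} = - \frac{5}{7} + \frac{\left(2 + q\right)^{2}}{7}$)
$Q{\left(D \right)} = - \frac{5}{7} + 2 D^{2} + \frac{\left(2 + D\right)^{2}}{7}$ ($Q{\left(D \right)} = \left(D^{2} + D D\right) + \left(- \frac{5}{7} + \frac{\left(2 + D\right)^{2}}{7}\right) = \left(D^{2} + D^{2}\right) + \left(- \frac{5}{7} + \frac{\left(2 + D\right)^{2}}{7}\right) = 2 D^{2} + \left(- \frac{5}{7} + \frac{\left(2 + D\right)^{2}}{7}\right) = - \frac{5}{7} + 2 D^{2} + \frac{\left(2 + D\right)^{2}}{7}$)
$\frac{462 + Q{\left(5 \right)}}{M + g{\left(18 \right)}} = \frac{462 + \left(- \frac{1}{7} + \frac{4}{7} \cdot 5 + \frac{15 \cdot 5^{2}}{7}\right)}{345 - 16} = \frac{462 + \left(- \frac{1}{7} + \frac{20}{7} + \frac{15}{7} \cdot 25\right)}{329} = \left(462 + \left(- \frac{1}{7} + \frac{20}{7} + \frac{375}{7}\right)\right) \frac{1}{329} = \left(462 + \frac{394}{7}\right) \frac{1}{329} = \frac{3628}{7} \cdot \frac{1}{329} = \frac{3628}{2303}$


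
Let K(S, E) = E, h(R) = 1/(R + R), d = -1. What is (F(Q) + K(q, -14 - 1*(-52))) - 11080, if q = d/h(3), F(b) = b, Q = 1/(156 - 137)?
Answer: -209797/19 ≈ -11042.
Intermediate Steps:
Q = 1/19 ≈ 0.052632
h(R) = 1/(2*R)
q = -6 (q = -1/((½)/3) = -1/((½)*(⅓)) = -1/⅙ = -1*6 = -6)
(F(Q) + K(q, -14 - 1*(-52))) - 11080 = (1/19 + (-14 - 1*(-52))) - 11080 = (1/19 + (-14 + 52)) - 11080 = (1/19 + 38) - 11080 = 723/19 - 11080 = -209797/19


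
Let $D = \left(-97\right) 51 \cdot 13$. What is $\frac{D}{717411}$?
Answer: $- \frac{21437}{239137} \approx -0.089643$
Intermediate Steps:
$D = -64311$ ($D = \left(-4947\right) 13 = -64311$)
$\frac{D}{717411} = - \frac{64311}{717411} = \left(-64311\right) \frac{1}{717411} = - \frac{21437}{239137}$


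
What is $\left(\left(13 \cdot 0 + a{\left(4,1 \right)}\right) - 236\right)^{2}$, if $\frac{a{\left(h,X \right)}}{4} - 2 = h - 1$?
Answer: $46656$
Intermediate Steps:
$a{\left(h,X \right)} = 4 + 4 h$ ($a{\left(h,X \right)} = 8 + 4 \left(h - 1\right) = 8 + 4 \left(-1 + h\right) = 8 + \left(-4 + 4 h\right) = 4 + 4 h$)
$\left(\left(13 \cdot 0 + a{\left(4,1 \right)}\right) - 236\right)^{2} = \left(\left(13 \cdot 0 + \left(4 + 4 \cdot 4\right)\right) - 236\right)^{2} = \left(\left(0 + \left(4 + 16\right)\right) - 236\right)^{2} = \left(\left(0 + 20\right) - 236\right)^{2} = \left(20 - 236\right)^{2} = \left(-216\right)^{2} = 46656$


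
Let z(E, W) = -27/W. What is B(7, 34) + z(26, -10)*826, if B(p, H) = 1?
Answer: 11156/5 ≈ 2231.2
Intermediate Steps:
B(7, 34) + z(26, -10)*826 = 1 - 27/(-10)*826 = 1 - 27*(-⅒)*826 = 1 + (27/10)*826 = 1 + 11151/5 = 11156/5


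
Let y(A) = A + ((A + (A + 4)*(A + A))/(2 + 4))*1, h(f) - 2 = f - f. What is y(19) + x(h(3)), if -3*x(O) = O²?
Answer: 333/2 ≈ 166.50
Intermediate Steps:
h(f) = 2 (h(f) = 2 + (f - f) = 2 + 0 = 2)
y(A) = 7*A/6 + A*(4 + A)/3 (y(A) = A + ((A + (4 + A)*(2*A))/6)*1 = A + ((A + 2*A*(4 + A))*(⅙))*1 = A + (A/6 + A*(4 + A)/3)*1 = A + (A/6 + A*(4 + A)/3) = 7*A/6 + A*(4 + A)/3)
x(O) = -O²/3
y(19) + x(h(3)) = (⅙)*19*(15 + 2*19) - ⅓*2² = (⅙)*19*(15 + 38) - ⅓*4 = (⅙)*19*53 - 4/3 = 1007/6 - 4/3 = 333/2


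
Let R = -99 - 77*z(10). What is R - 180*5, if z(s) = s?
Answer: -1769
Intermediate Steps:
R = -869 (R = -99 - 77*10 = -99 - 770 = -869)
R - 180*5 = -869 - 180*5 = -869 - 900 = -1769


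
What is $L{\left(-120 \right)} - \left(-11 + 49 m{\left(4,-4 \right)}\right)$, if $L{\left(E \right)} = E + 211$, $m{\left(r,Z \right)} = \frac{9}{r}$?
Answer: $- \frac{33}{4} \approx -8.25$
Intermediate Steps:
$L{\left(E \right)} = 211 + E$
$L{\left(-120 \right)} - \left(-11 + 49 m{\left(4,-4 \right)}\right) = \left(211 - 120\right) + \left(- 49 \cdot \frac{9}{4} + 11\right) = 91 + \left(- 49 \cdot 9 \cdot \frac{1}{4} + 11\right) = 91 + \left(\left(-49\right) \frac{9}{4} + 11\right) = 91 + \left(- \frac{441}{4} + 11\right) = 91 - \frac{397}{4} = - \frac{33}{4}$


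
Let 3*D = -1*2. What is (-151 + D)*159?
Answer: -24115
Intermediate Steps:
D = -⅔ (D = (-1*2)/3 = (⅓)*(-2) = -⅔ ≈ -0.66667)
(-151 + D)*159 = (-151 - ⅔)*159 = -455/3*159 = -24115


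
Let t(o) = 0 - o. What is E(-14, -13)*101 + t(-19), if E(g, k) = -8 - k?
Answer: 524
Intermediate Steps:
t(o) = -o
E(-14, -13)*101 + t(-19) = (-8 - 1*(-13))*101 - 1*(-19) = (-8 + 13)*101 + 19 = 5*101 + 19 = 505 + 19 = 524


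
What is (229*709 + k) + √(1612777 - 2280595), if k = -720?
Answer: 161641 + 3*I*√74202 ≈ 1.6164e+5 + 817.2*I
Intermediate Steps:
(229*709 + k) + √(1612777 - 2280595) = (229*709 - 720) + √(1612777 - 2280595) = (162361 - 720) + √(-667818) = 161641 + 3*I*√74202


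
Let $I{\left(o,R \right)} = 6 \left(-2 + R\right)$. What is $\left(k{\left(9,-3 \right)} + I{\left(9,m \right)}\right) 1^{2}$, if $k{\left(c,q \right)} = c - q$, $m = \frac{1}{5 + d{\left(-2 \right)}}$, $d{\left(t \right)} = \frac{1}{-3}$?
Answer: $\frac{9}{7} \approx 1.2857$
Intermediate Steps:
$d{\left(t \right)} = - \frac{1}{3}$
$m = \frac{3}{14}$ ($m = \frac{1}{5 - \frac{1}{3}} = \frac{1}{\frac{14}{3}} = \frac{3}{14} \approx 0.21429$)
$I{\left(o,R \right)} = -12 + 6 R$
$\left(k{\left(9,-3 \right)} + I{\left(9,m \right)}\right) 1^{2} = \left(\left(9 - -3\right) + \left(-12 + 6 \cdot \frac{3}{14}\right)\right) 1^{2} = \left(\left(9 + 3\right) + \left(-12 + \frac{9}{7}\right)\right) 1 = \left(12 - \frac{75}{7}\right) 1 = \frac{9}{7} \cdot 1 = \frac{9}{7}$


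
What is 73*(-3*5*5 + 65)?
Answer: -730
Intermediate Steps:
73*(-3*5*5 + 65) = 73*(-15*5 + 65) = 73*(-75 + 65) = 73*(-10) = -730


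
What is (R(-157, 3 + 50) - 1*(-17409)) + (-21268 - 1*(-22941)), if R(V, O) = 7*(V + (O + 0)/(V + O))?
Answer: 1869861/104 ≈ 17979.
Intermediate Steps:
R(V, O) = 7*V + 7*O/(O + V) (R(V, O) = 7*(V + O/(O + V)) = 7*V + 7*O/(O + V))
(R(-157, 3 + 50) - 1*(-17409)) + (-21268 - 1*(-22941)) = (7*((3 + 50) + (-157)² + (3 + 50)*(-157))/((3 + 50) - 157) - 1*(-17409)) + (-21268 - 1*(-22941)) = (7*(53 + 24649 + 53*(-157))/(53 - 157) + 17409) + (-21268 + 22941) = (7*(53 + 24649 - 8321)/(-104) + 17409) + 1673 = (7*(-1/104)*16381 + 17409) + 1673 = (-114667/104 + 17409) + 1673 = 1695869/104 + 1673 = 1869861/104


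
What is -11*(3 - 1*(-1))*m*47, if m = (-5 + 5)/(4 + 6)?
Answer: 0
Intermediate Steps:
m = 0 (m = 0/10 = 0*(⅒) = 0)
-11*(3 - 1*(-1))*m*47 = -11*(3 - 1*(-1))*0*47 = -11*(3 + 1)*0*47 = -44*0*47 = -11*0*47 = 0*47 = 0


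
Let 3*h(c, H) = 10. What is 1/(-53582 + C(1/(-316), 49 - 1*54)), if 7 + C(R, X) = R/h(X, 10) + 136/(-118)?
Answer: -186440/9991348217 ≈ -1.8660e-5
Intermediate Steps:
h(c, H) = 10/3 (h(c, H) = (1/3)*10 = 10/3)
C(R, X) = -481/59 + 3*R/10 (C(R, X) = -7 + (R/(10/3) + 136/(-118)) = -7 + (R*(3/10) + 136*(-1/118)) = -7 + (3*R/10 - 68/59) = -7 + (-68/59 + 3*R/10) = -481/59 + 3*R/10)
1/(-53582 + C(1/(-316), 49 - 1*54)) = 1/(-53582 + (-481/59 + (3/10)/(-316))) = 1/(-53582 + (-481/59 + (3/10)*(-1/316))) = 1/(-53582 + (-481/59 - 3/3160)) = 1/(-53582 - 1520137/186440) = 1/(-9991348217/186440) = -186440/9991348217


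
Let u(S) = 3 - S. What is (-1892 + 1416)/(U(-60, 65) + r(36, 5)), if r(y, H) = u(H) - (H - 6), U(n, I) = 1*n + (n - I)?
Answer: 238/93 ≈ 2.5591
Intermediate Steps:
U(n, I) = -I + 2*n (U(n, I) = n + (n - I) = -I + 2*n)
r(y, H) = 9 - 2*H (r(y, H) = (3 - H) - (H - 6) = (3 - H) - (-6 + H) = (3 - H) + (6 - H) = 9 - 2*H)
(-1892 + 1416)/(U(-60, 65) + r(36, 5)) = (-1892 + 1416)/((-1*65 + 2*(-60)) + (9 - 2*5)) = -476/((-65 - 120) + (9 - 10)) = -476/(-185 - 1) = -476/(-186) = -476*(-1/186) = 238/93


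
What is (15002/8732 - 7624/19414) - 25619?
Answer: -1085696572663/42380762 ≈ -25618.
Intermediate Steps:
(15002/8732 - 7624/19414) - 25619 = (15002*(1/8732) - 7624*1/19414) - 25619 = (7501/4366 - 3812/9707) - 25619 = 56169015/42380762 - 25619 = -1085696572663/42380762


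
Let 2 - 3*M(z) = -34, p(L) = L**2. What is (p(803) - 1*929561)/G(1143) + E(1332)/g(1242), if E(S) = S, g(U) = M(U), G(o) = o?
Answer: -157879/1143 ≈ -138.13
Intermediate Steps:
M(z) = 12 (M(z) = 2/3 - 1/3*(-34) = 2/3 + 34/3 = 12)
g(U) = 12
(p(803) - 1*929561)/G(1143) + E(1332)/g(1242) = (803**2 - 1*929561)/1143 + 1332/12 = (644809 - 929561)*(1/1143) + 1332*(1/12) = -284752*1/1143 + 111 = -284752/1143 + 111 = -157879/1143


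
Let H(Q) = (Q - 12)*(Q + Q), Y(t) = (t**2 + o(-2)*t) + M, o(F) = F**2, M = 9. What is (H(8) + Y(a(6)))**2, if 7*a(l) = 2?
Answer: 6943225/2401 ≈ 2891.8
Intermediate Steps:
a(l) = 2/7 (a(l) = (1/7)*2 = 2/7)
Y(t) = 9 + t**2 + 4*t (Y(t) = (t**2 + (-2)**2*t) + 9 = (t**2 + 4*t) + 9 = 9 + t**2 + 4*t)
H(Q) = 2*Q*(-12 + Q) (H(Q) = (-12 + Q)*(2*Q) = 2*Q*(-12 + Q))
(H(8) + Y(a(6)))**2 = (2*8*(-12 + 8) + (9 + (2/7)**2 + 4*(2/7)))**2 = (2*8*(-4) + (9 + 4/49 + 8/7))**2 = (-64 + 501/49)**2 = (-2635/49)**2 = 6943225/2401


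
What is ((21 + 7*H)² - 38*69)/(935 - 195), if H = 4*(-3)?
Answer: 1347/740 ≈ 1.8203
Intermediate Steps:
H = -12
((21 + 7*H)² - 38*69)/(935 - 195) = ((21 + 7*(-12))² - 38*69)/(935 - 195) = ((21 - 84)² - 2622)/740 = ((-63)² - 2622)*(1/740) = (3969 - 2622)*(1/740) = 1347*(1/740) = 1347/740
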